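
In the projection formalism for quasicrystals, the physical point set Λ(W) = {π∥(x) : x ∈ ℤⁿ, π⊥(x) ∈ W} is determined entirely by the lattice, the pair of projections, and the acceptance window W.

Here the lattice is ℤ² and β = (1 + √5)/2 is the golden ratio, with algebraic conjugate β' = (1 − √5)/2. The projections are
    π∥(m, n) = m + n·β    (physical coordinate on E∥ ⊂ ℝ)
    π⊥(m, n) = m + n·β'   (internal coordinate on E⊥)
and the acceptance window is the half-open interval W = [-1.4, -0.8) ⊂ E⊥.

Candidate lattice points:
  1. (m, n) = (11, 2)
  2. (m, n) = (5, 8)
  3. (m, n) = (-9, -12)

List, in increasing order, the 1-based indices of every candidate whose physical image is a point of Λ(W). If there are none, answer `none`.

Numerically β ≈ 1.6180 and β' = −1/β ≈ -0.6180.
candidate 1: (m,n)=(11,2) → π∥ = 11+2·β ≈ 14.2361, π⊥ = 11+2·β' ≈ 9.7639 ∉ [-1.4, -0.8) ⇒ out
candidate 2: (m,n)=(5,8) → π∥ = 5+8·β ≈ 17.9443, π⊥ = 5+8·β' ≈ 0.0557 ∉ [-1.4, -0.8) ⇒ out
candidate 3: (m,n)=(-9,-12) → π∥ = -9-12·β ≈ -28.4164, π⊥ = -9-12·β' ≈ -1.5836 ∉ [-1.4, -0.8) ⇒ out

none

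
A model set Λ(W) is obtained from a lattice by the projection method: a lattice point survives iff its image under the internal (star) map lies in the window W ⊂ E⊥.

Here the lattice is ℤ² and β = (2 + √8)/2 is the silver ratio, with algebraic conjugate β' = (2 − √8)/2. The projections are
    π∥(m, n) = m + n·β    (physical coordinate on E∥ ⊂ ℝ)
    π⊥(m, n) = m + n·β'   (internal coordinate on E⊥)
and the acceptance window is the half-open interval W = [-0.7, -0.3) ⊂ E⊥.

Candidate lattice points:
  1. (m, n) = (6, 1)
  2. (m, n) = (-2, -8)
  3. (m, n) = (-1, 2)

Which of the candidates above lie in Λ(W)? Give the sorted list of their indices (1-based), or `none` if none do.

Numerically β ≈ 2.4142 and β' = −1/β ≈ -0.4142.
[1] lift (6,1): star map gives 5.5858; window check -0.7 ≤ 5.5858 < -0.3 is false → out
[2] lift (-2,-8): star map gives 1.3137; window check -0.7 ≤ 1.3137 < -0.3 is false → out
[3] lift (-1,2): star map gives -1.8284; window check -0.7 ≤ -1.8284 < -0.3 is false → out

none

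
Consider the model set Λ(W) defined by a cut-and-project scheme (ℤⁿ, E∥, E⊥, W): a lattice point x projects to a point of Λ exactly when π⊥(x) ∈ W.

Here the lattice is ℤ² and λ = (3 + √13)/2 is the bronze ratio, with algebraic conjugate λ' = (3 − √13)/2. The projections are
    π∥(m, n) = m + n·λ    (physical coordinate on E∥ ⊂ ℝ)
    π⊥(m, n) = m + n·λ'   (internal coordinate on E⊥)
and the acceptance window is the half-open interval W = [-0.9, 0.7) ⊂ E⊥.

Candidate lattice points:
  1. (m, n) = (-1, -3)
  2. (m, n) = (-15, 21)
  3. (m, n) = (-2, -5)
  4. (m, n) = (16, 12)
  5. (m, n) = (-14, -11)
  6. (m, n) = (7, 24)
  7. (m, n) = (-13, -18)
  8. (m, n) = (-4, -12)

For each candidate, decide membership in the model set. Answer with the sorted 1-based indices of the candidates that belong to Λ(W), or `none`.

λ' = (3−√13)/2 ≈ -0.302776.
#1 (-1,-3): internal coord -1 + (-3)·λ' = -0.091673; -0.091673 ∈ [-0.9, 0.7) → IN Λ
#2 (-15,21): internal coord -15 + (21)·λ' = -21.358288; -21.358288 ∉ [-0.9, 0.7) → out
#3 (-2,-5): internal coord -2 + (-5)·λ' = -0.486122; -0.486122 ∈ [-0.9, 0.7) → IN Λ
#4 (16,12): internal coord 16 + (12)·λ' = +12.366692; +12.366692 ∉ [-0.9, 0.7) → out
#5 (-14,-11): internal coord -14 + (-11)·λ' = -10.669468; -10.669468 ∉ [-0.9, 0.7) → out
#6 (7,24): internal coord 7 + (24)·λ' = -0.266615; -0.266615 ∈ [-0.9, 0.7) → IN Λ
#7 (-13,-18): internal coord -13 + (-18)·λ' = -7.550039; -7.550039 ∉ [-0.9, 0.7) → out
#8 (-4,-12): internal coord -4 + (-12)·λ' = -0.366692; -0.366692 ∈ [-0.9, 0.7) → IN Λ

1, 3, 6, 8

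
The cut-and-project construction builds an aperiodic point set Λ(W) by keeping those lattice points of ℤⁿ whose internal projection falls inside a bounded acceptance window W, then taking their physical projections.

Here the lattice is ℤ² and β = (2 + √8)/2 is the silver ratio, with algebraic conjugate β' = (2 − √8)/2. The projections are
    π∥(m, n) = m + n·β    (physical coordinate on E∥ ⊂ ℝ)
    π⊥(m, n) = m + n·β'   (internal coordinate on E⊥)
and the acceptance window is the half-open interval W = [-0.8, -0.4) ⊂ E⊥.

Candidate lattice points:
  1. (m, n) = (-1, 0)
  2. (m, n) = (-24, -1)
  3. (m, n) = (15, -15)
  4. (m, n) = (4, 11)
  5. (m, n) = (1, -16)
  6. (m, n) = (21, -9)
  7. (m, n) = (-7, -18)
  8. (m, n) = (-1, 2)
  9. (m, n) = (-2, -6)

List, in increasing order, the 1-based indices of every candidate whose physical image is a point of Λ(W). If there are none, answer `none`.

Numerically β ≈ 2.414214 and β' = −1/β ≈ -0.414214.
candidate 1: (m,n)=(-1,0) → π∥ = -1+0·β ≈ -1.000000, π⊥ = -1+0·β' ≈ -1.000000 ∉ [-0.8, -0.4) ⇒ out
candidate 2: (m,n)=(-24,-1) → π∥ = -24-1·β ≈ -26.414214, π⊥ = -24-1·β' ≈ -23.585786 ∉ [-0.8, -0.4) ⇒ out
candidate 3: (m,n)=(15,-15) → π∥ = 15-15·β ≈ -21.213203, π⊥ = 15-15·β' ≈ 21.213203 ∉ [-0.8, -0.4) ⇒ out
candidate 4: (m,n)=(4,11) → π∥ = 4+11·β ≈ 30.556349, π⊥ = 4+11·β' ≈ -0.556349 ∈ [-0.8, -0.4) ⇒ IN Λ
candidate 5: (m,n)=(1,-16) → π∥ = 1-16·β ≈ -37.627417, π⊥ = 1-16·β' ≈ 7.627417 ∉ [-0.8, -0.4) ⇒ out
candidate 6: (m,n)=(21,-9) → π∥ = 21-9·β ≈ -0.727922, π⊥ = 21-9·β' ≈ 24.727922 ∉ [-0.8, -0.4) ⇒ out
candidate 7: (m,n)=(-7,-18) → π∥ = -7-18·β ≈ -50.455844, π⊥ = -7-18·β' ≈ 0.455844 ∉ [-0.8, -0.4) ⇒ out
candidate 8: (m,n)=(-1,2) → π∥ = -1+2·β ≈ 3.828427, π⊥ = -1+2·β' ≈ -1.828427 ∉ [-0.8, -0.4) ⇒ out
candidate 9: (m,n)=(-2,-6) → π∥ = -2-6·β ≈ -16.485281, π⊥ = -2-6·β' ≈ 0.485281 ∉ [-0.8, -0.4) ⇒ out

4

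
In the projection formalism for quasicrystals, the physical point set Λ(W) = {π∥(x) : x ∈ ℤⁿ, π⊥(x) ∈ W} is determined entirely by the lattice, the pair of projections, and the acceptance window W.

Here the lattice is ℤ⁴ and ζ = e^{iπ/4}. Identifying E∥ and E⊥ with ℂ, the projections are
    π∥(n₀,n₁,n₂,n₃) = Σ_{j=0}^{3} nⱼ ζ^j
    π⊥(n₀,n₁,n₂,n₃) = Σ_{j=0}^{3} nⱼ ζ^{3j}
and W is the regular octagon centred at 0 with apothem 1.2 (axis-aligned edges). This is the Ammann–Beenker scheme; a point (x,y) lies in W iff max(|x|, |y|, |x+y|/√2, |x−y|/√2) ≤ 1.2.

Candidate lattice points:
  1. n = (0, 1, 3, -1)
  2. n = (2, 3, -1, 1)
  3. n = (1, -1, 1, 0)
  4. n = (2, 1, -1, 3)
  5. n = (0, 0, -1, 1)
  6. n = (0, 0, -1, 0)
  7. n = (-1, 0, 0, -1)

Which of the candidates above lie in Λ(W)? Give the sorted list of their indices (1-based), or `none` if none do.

Internal map: ζ^{3j} for j=0..3 gives (1,0), (−√2/2,√2/2), (0,−1), (√2/2,√2/2).
#1 (0, 1, 3, -1): internal (-1.414214, -3.000000); octagon support 3.121320 vs apothem 1.2 → ∉ W
#2 (2, 3, -1, 1): internal (0.585786, 3.828427); octagon support 3.828427 vs apothem 1.2 → ∉ W
#3 (1, -1, 1, 0): internal (1.707107, -1.707107); octagon support 2.414214 vs apothem 1.2 → ∉ W
#4 (2, 1, -1, 3): internal (3.414214, 3.828427); octagon support 5.121320 vs apothem 1.2 → ∉ W
#5 (0, 0, -1, 1): internal (0.707107, 1.707107); octagon support 1.707107 vs apothem 1.2 → ∉ W
#6 (0, 0, -1, 0): internal (0.000000, 1.000000); octagon support 1.000000 vs apothem 1.2 → ∈ W
#7 (-1, 0, 0, -1): internal (-1.707107, -0.707107); octagon support 1.707107 vs apothem 1.2 → ∉ W

6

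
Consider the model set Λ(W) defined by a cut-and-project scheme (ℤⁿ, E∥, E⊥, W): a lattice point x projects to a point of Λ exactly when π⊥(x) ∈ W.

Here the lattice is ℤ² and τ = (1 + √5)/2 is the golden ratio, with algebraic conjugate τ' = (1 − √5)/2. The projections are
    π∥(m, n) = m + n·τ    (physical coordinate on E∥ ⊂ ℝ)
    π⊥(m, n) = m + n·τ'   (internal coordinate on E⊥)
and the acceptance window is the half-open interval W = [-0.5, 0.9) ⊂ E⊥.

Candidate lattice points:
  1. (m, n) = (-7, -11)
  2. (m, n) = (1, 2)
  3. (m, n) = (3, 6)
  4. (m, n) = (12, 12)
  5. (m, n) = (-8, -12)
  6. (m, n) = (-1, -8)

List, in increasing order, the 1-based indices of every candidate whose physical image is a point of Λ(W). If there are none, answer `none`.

1, 2

Compute τ' = (1−√5)/2 = -0.618034, so π⊥(m,n) = m -0.618034·n.
[1] lift (-7,-11): star map gives -0.201626; window check -0.5 ≤ -0.201626 < 0.9 is true → IN Λ
[2] lift (1,2): star map gives -0.236068; window check -0.5 ≤ -0.236068 < 0.9 is true → IN Λ
[3] lift (3,6): star map gives -0.708204; window check -0.5 ≤ -0.708204 < 0.9 is false → out
[4] lift (12,12): star map gives 4.583592; window check -0.5 ≤ 4.583592 < 0.9 is false → out
[5] lift (-8,-12): star map gives -0.583592; window check -0.5 ≤ -0.583592 < 0.9 is false → out
[6] lift (-1,-8): star map gives 3.944272; window check -0.5 ≤ 3.944272 < 0.9 is false → out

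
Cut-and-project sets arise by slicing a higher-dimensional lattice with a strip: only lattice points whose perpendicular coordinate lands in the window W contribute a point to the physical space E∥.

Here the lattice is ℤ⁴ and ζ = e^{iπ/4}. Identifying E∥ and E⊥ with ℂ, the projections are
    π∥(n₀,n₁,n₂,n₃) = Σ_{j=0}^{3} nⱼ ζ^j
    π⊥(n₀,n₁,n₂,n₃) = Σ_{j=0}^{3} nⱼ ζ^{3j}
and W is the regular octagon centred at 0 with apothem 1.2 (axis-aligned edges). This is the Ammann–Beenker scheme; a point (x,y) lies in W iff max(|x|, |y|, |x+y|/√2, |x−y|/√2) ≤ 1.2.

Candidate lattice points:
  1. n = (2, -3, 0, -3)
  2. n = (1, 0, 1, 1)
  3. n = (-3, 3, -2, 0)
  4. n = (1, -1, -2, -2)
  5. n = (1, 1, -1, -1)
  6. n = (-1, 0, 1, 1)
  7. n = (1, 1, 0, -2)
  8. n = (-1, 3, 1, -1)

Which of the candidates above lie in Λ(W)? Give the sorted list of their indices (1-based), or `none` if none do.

π⊥(n) = n₀ + n₁ζ³ + n₂ζ⁶ + n₃ζ⁹ where ζ = e^{iπ/4}.
#1 (2, -3, 0, -3): internal (2.000000, -4.242641); octagon support 4.414214 vs apothem 1.2 → ∉ W
#2 (1, 0, 1, 1): internal (1.707107, -0.292893); octagon support 1.707107 vs apothem 1.2 → ∉ W
#3 (-3, 3, -2, 0): internal (-5.121320, 4.121320); octagon support 6.535534 vs apothem 1.2 → ∉ W
#4 (1, -1, -2, -2): internal (0.292893, -0.121320); octagon support 0.292893 vs apothem 1.2 → ∈ W
#5 (1, 1, -1, -1): internal (-0.414214, 1.000000); octagon support 1.000000 vs apothem 1.2 → ∈ W
#6 (-1, 0, 1, 1): internal (-0.292893, -0.292893); octagon support 0.414214 vs apothem 1.2 → ∈ W
#7 (1, 1, 0, -2): internal (-1.121320, -0.707107); octagon support 1.292893 vs apothem 1.2 → ∉ W
#8 (-1, 3, 1, -1): internal (-3.828427, 0.414214); octagon support 3.828427 vs apothem 1.2 → ∉ W

4, 5, 6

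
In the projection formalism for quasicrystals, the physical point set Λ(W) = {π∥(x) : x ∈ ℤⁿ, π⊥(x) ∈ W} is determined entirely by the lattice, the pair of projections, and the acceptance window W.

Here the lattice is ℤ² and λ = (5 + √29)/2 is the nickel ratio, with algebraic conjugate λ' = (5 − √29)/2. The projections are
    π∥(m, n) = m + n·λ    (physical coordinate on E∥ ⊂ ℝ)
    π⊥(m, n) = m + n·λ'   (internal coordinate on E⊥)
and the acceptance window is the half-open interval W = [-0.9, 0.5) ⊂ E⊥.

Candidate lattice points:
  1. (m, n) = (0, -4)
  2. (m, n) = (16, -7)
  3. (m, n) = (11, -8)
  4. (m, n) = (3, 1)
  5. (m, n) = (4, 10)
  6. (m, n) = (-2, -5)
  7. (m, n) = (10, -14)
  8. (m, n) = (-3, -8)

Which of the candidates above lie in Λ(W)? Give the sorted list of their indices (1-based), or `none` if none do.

Compute λ' = (5−√29)/2 = -0.19258, so π⊥(m,n) = m -0.19258·n.
candidate 1: (m,n)=(0,-4) → π∥ = 0-4·λ ≈ -20.77033, π⊥ = 0-4·λ' ≈ 0.77033 ∉ [-0.9, 0.5) ⇒ out
candidate 2: (m,n)=(16,-7) → π∥ = 16-7·λ ≈ -20.34808, π⊥ = 16-7·λ' ≈ 17.34808 ∉ [-0.9, 0.5) ⇒ out
candidate 3: (m,n)=(11,-8) → π∥ = 11-8·λ ≈ -30.54066, π⊥ = 11-8·λ' ≈ 12.54066 ∉ [-0.9, 0.5) ⇒ out
candidate 4: (m,n)=(3,1) → π∥ = 3+1·λ ≈ 8.19258, π⊥ = 3+1·λ' ≈ 2.80742 ∉ [-0.9, 0.5) ⇒ out
candidate 5: (m,n)=(4,10) → π∥ = 4+10·λ ≈ 55.92582, π⊥ = 4+10·λ' ≈ 2.07418 ∉ [-0.9, 0.5) ⇒ out
candidate 6: (m,n)=(-2,-5) → π∥ = -2-5·λ ≈ -27.96291, π⊥ = -2-5·λ' ≈ -1.03709 ∉ [-0.9, 0.5) ⇒ out
candidate 7: (m,n)=(10,-14) → π∥ = 10-14·λ ≈ -62.69615, π⊥ = 10-14·λ' ≈ 12.69615 ∉ [-0.9, 0.5) ⇒ out
candidate 8: (m,n)=(-3,-8) → π∥ = -3-8·λ ≈ -44.54066, π⊥ = -3-8·λ' ≈ -1.45934 ∉ [-0.9, 0.5) ⇒ out

none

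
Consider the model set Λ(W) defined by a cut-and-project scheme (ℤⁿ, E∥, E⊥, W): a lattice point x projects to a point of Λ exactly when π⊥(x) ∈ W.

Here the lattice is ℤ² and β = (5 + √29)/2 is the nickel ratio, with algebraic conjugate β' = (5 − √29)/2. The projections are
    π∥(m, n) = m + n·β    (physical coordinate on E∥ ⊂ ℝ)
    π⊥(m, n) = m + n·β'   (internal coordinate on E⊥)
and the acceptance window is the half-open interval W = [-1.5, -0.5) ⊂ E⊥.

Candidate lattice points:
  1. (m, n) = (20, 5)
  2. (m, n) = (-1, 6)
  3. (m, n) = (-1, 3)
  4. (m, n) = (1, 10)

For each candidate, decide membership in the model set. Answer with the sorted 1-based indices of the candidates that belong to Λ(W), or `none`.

Numerically β ≈ 5.192582 and β' = −1/β ≈ -0.192582.
candidate 1: (m,n)=(20,5) → π∥ = 20+5·β ≈ 45.962912, π⊥ = 20+5·β' ≈ 19.037088 ∉ [-1.5, -0.5) ⇒ out
candidate 2: (m,n)=(-1,6) → π∥ = -1+6·β ≈ 30.155494, π⊥ = -1+6·β' ≈ -2.155494 ∉ [-1.5, -0.5) ⇒ out
candidate 3: (m,n)=(-1,3) → π∥ = -1+3·β ≈ 14.577747, π⊥ = -1+3·β' ≈ -1.577747 ∉ [-1.5, -0.5) ⇒ out
candidate 4: (m,n)=(1,10) → π∥ = 1+10·β ≈ 52.925824, π⊥ = 1+10·β' ≈ -0.925824 ∈ [-1.5, -0.5) ⇒ IN Λ

4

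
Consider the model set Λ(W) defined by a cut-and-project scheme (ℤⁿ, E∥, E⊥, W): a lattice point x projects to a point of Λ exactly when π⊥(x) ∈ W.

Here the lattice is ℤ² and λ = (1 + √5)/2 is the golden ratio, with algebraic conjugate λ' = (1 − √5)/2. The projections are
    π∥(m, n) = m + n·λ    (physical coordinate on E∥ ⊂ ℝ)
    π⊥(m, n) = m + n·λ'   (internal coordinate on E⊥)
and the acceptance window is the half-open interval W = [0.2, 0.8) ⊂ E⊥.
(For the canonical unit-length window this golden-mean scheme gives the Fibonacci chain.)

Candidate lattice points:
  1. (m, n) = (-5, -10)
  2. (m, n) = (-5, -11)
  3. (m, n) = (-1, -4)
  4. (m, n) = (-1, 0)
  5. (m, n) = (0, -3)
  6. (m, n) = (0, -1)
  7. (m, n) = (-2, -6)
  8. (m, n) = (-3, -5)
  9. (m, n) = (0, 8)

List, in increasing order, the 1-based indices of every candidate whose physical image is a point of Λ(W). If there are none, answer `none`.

λ' = (1−√5)/2 ≈ -0.6180.
[1] lift (-5,-10): star map gives 1.1803; window check 0.2 ≤ 1.1803 < 0.8 is false → out
[2] lift (-5,-11): star map gives 1.7984; window check 0.2 ≤ 1.7984 < 0.8 is false → out
[3] lift (-1,-4): star map gives 1.4721; window check 0.2 ≤ 1.4721 < 0.8 is false → out
[4] lift (-1,0): star map gives -1.0000; window check 0.2 ≤ -1.0000 < 0.8 is false → out
[5] lift (0,-3): star map gives 1.8541; window check 0.2 ≤ 1.8541 < 0.8 is false → out
[6] lift (0,-1): star map gives 0.6180; window check 0.2 ≤ 0.6180 < 0.8 is true → IN Λ
[7] lift (-2,-6): star map gives 1.7082; window check 0.2 ≤ 1.7082 < 0.8 is false → out
[8] lift (-3,-5): star map gives 0.0902; window check 0.2 ≤ 0.0902 < 0.8 is false → out
[9] lift (0,8): star map gives -4.9443; window check 0.2 ≤ -4.9443 < 0.8 is false → out

6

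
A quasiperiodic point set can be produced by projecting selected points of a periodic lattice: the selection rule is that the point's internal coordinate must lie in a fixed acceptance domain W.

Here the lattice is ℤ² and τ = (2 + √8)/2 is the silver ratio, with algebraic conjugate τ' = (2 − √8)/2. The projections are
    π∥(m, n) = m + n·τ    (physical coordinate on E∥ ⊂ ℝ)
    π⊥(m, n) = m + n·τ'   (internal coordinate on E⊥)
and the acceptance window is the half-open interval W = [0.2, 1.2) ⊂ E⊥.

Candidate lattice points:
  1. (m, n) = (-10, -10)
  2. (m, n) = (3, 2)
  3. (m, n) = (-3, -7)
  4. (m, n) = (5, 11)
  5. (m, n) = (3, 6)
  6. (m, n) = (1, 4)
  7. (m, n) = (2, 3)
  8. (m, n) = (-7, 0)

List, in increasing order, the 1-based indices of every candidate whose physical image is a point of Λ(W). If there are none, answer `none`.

Compute τ' = (2−√8)/2 = -0.41421, so π⊥(m,n) = m -0.41421·n.
[1] lift (-10,-10): star map gives -5.85786; window check 0.2 ≤ -5.85786 < 1.2 is false → out
[2] lift (3,2): star map gives 2.17157; window check 0.2 ≤ 2.17157 < 1.2 is false → out
[3] lift (-3,-7): star map gives -0.10051; window check 0.2 ≤ -0.10051 < 1.2 is false → out
[4] lift (5,11): star map gives 0.44365; window check 0.2 ≤ 0.44365 < 1.2 is true → IN Λ
[5] lift (3,6): star map gives 0.51472; window check 0.2 ≤ 0.51472 < 1.2 is true → IN Λ
[6] lift (1,4): star map gives -0.65685; window check 0.2 ≤ -0.65685 < 1.2 is false → out
[7] lift (2,3): star map gives 0.75736; window check 0.2 ≤ 0.75736 < 1.2 is true → IN Λ
[8] lift (-7,0): star map gives -7.00000; window check 0.2 ≤ -7.00000 < 1.2 is false → out

4, 5, 7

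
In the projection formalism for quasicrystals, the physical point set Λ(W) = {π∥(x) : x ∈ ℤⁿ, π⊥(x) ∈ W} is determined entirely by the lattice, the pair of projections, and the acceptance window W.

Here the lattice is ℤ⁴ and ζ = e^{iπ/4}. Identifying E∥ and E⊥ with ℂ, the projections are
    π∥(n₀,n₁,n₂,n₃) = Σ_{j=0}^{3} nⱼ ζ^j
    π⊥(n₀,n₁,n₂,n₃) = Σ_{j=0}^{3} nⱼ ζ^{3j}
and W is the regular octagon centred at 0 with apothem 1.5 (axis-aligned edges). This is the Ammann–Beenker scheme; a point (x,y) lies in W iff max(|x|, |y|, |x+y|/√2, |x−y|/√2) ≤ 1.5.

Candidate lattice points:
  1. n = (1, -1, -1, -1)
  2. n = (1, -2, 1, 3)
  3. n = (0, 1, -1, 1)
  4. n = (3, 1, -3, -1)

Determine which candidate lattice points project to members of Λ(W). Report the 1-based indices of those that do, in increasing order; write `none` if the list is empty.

With ζ = e^{iπ/4} the internal vectors are ζ^0,ζ^3,ζ^6,ζ^9.
candidate 1: n = (1, -1, -1, -1) → π⊥ ≈ (+1.0000, -0.4142); max(|x|,|y|,|x±y|/√2) = 1.0000 ≤ 1.5 ⇒ ∈ W
candidate 2: n = (1, -2, 1, 3) → π⊥ ≈ (+4.5355, -0.2929); max(|x|,|y|,|x±y|/√2) = 4.5355 > 1.5 ⇒ ∉ W
candidate 3: n = (0, 1, -1, 1) → π⊥ ≈ (+0.0000, +2.4142); max(|x|,|y|,|x±y|/√2) = 2.4142 > 1.5 ⇒ ∉ W
candidate 4: n = (3, 1, -3, -1) → π⊥ ≈ (+1.5858, +3.0000); max(|x|,|y|,|x±y|/√2) = 3.2426 > 1.5 ⇒ ∉ W

1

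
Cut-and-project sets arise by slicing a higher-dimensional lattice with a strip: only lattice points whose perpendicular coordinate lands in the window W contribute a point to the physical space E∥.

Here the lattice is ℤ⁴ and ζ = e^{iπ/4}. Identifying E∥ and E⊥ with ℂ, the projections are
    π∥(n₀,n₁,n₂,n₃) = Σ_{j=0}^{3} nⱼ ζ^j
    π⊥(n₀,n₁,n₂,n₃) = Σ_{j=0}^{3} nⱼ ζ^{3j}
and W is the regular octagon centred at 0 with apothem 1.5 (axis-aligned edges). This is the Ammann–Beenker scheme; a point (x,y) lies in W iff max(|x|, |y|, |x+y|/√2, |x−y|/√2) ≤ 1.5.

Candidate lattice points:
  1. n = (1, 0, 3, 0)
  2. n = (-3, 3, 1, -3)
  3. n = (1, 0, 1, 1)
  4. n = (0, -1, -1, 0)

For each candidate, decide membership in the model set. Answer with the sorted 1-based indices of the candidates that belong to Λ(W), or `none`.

4

π⊥(n) = n₀ + n₁ζ³ + n₂ζ⁶ + n₃ζ⁹ where ζ = e^{iπ/4}.
#1 (1, 0, 3, 0): internal (1.00000, -3.00000); octagon support 3.00000 vs apothem 1.5 → ∉ W
#2 (-3, 3, 1, -3): internal (-7.24264, -1.00000); octagon support 7.24264 vs apothem 1.5 → ∉ W
#3 (1, 0, 1, 1): internal (1.70711, -0.29289); octagon support 1.70711 vs apothem 1.5 → ∉ W
#4 (0, -1, -1, 0): internal (0.70711, 0.29289); octagon support 0.70711 vs apothem 1.5 → ∈ W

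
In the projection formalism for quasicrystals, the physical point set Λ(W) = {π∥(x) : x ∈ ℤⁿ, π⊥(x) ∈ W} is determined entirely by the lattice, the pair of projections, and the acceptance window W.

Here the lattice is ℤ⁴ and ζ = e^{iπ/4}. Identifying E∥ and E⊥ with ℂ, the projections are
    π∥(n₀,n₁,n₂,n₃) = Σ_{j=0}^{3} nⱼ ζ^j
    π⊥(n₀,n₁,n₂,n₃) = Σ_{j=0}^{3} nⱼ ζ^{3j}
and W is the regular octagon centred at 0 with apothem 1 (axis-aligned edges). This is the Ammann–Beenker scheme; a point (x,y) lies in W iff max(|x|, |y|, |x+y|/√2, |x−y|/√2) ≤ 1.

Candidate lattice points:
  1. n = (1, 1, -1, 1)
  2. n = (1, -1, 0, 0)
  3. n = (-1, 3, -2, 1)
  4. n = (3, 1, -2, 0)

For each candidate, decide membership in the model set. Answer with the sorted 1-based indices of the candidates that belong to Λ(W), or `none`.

π⊥(n) = n₀ + n₁ζ³ + n₂ζ⁶ + n₃ζ⁹ where ζ = e^{iπ/4}.
candidate 1: n = (1, 1, -1, 1) → π⊥ ≈ (+1.0000, +2.4142); max(|x|,|y|,|x±y|/√2) = 2.4142 > 1 ⇒ ∉ W
candidate 2: n = (1, -1, 0, 0) → π⊥ ≈ (+1.7071, -0.7071); max(|x|,|y|,|x±y|/√2) = 1.7071 > 1 ⇒ ∉ W
candidate 3: n = (-1, 3, -2, 1) → π⊥ ≈ (-2.4142, +4.8284); max(|x|,|y|,|x±y|/√2) = 5.1213 > 1 ⇒ ∉ W
candidate 4: n = (3, 1, -2, 0) → π⊥ ≈ (+2.2929, +2.7071); max(|x|,|y|,|x±y|/√2) = 3.5355 > 1 ⇒ ∉ W

none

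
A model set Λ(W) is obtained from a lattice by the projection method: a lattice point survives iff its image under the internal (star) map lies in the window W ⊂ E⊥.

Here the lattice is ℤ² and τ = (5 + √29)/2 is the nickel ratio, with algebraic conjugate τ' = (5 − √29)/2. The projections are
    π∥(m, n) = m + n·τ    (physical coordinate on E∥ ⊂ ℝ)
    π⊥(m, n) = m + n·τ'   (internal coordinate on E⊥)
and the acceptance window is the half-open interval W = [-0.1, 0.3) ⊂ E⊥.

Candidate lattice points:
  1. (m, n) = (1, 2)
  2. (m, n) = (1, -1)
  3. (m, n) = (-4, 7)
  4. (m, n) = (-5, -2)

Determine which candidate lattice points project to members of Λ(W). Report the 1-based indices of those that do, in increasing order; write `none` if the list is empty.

none

Compute τ' = (5−√29)/2 = -0.192582, so π⊥(m,n) = m -0.192582·n.
[1] lift (1,2): star map gives 0.614835; window check -0.1 ≤ 0.614835 < 0.3 is false → out
[2] lift (1,-1): star map gives 1.192582; window check -0.1 ≤ 1.192582 < 0.3 is false → out
[3] lift (-4,7): star map gives -5.348077; window check -0.1 ≤ -5.348077 < 0.3 is false → out
[4] lift (-5,-2): star map gives -4.614835; window check -0.1 ≤ -4.614835 < 0.3 is false → out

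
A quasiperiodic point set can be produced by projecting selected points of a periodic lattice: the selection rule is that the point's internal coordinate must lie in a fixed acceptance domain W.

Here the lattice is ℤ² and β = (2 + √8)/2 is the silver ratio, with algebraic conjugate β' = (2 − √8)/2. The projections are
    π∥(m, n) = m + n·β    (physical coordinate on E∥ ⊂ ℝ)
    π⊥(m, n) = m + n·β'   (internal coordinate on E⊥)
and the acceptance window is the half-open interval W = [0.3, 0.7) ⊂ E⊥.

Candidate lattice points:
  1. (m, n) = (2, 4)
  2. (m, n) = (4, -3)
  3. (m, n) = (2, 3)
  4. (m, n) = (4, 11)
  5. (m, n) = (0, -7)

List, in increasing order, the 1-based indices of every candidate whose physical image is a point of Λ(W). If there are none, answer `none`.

1

Numerically β ≈ 2.4142 and β' = −1/β ≈ -0.4142.
#1 (2,4): internal coord 2 + (4)·β' = +0.3431; +0.3431 ∈ [0.3, 0.7) → IN Λ
#2 (4,-3): internal coord 4 + (-3)·β' = +5.2426; +5.2426 ∉ [0.3, 0.7) → out
#3 (2,3): internal coord 2 + (3)·β' = +0.7574; +0.7574 ∉ [0.3, 0.7) → out
#4 (4,11): internal coord 4 + (11)·β' = -0.5563; -0.5563 ∉ [0.3, 0.7) → out
#5 (0,-7): internal coord 0 + (-7)·β' = +2.8995; +2.8995 ∉ [0.3, 0.7) → out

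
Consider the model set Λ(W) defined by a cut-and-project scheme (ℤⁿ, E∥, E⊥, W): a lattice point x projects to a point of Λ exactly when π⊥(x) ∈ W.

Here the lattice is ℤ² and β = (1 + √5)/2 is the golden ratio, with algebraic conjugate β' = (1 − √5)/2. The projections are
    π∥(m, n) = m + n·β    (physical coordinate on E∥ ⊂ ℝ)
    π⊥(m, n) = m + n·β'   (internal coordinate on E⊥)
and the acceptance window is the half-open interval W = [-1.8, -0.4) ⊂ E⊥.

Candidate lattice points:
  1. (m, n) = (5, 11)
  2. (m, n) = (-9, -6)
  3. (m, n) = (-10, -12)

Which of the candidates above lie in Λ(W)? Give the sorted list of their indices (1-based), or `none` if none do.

β' = (1−√5)/2 ≈ -0.618034.
#1 (5,11): internal coord 5 + (11)·β' = -1.798374; -1.798374 ∈ [-1.8, -0.4) → IN Λ
#2 (-9,-6): internal coord -9 + (-6)·β' = -5.291796; -5.291796 ∉ [-1.8, -0.4) → out
#3 (-10,-12): internal coord -10 + (-12)·β' = -2.583592; -2.583592 ∉ [-1.8, -0.4) → out

1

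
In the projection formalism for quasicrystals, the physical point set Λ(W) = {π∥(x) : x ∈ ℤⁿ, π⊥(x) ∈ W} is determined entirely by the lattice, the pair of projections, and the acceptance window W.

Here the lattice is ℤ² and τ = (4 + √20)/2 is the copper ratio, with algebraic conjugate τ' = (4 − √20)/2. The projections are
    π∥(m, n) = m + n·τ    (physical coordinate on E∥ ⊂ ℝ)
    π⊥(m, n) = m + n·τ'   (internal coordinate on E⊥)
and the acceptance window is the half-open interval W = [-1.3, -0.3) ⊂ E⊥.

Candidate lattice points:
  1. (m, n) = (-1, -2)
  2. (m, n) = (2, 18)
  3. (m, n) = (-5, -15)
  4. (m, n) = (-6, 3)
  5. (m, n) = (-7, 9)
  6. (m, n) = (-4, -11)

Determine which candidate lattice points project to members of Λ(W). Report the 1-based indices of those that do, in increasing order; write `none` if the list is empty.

1

Compute τ' = (4−√20)/2 = -0.23607, so π⊥(m,n) = m -0.23607·n.
#1 (-1,-2): internal coord -1 + (-2)·τ' = -0.52786; -0.52786 ∈ [-1.3, -0.3) → IN Λ
#2 (2,18): internal coord 2 + (18)·τ' = -2.24922; -2.24922 ∉ [-1.3, -0.3) → out
#3 (-5,-15): internal coord -5 + (-15)·τ' = -1.45898; -1.45898 ∉ [-1.3, -0.3) → out
#4 (-6,3): internal coord -6 + (3)·τ' = -6.70820; -6.70820 ∉ [-1.3, -0.3) → out
#5 (-7,9): internal coord -7 + (9)·τ' = -9.12461; -9.12461 ∉ [-1.3, -0.3) → out
#6 (-4,-11): internal coord -4 + (-11)·τ' = -1.40325; -1.40325 ∉ [-1.3, -0.3) → out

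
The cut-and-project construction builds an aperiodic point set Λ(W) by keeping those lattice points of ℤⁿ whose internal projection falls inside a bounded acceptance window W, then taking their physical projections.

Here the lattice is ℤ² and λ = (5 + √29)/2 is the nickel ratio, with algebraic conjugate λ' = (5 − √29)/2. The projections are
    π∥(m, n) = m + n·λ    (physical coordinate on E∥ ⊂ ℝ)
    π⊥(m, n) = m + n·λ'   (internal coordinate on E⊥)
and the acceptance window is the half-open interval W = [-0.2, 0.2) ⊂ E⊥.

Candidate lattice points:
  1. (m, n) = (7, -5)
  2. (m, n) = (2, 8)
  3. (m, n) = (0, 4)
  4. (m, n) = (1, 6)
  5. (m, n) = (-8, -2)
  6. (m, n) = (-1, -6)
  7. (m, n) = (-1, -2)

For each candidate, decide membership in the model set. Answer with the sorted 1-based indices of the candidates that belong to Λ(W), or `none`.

4, 6

Compute λ' = (5−√29)/2 = -0.19258, so π⊥(m,n) = m -0.19258·n.
#1 (7,-5): internal coord 7 + (-5)·λ' = +7.96291; +7.96291 ∉ [-0.2, 0.2) → out
#2 (2,8): internal coord 2 + (8)·λ' = +0.45934; +0.45934 ∉ [-0.2, 0.2) → out
#3 (0,4): internal coord 0 + (4)·λ' = -0.77033; -0.77033 ∉ [-0.2, 0.2) → out
#4 (1,6): internal coord 1 + (6)·λ' = -0.15549; -0.15549 ∈ [-0.2, 0.2) → IN Λ
#5 (-8,-2): internal coord -8 + (-2)·λ' = -7.61484; -7.61484 ∉ [-0.2, 0.2) → out
#6 (-1,-6): internal coord -1 + (-6)·λ' = +0.15549; +0.15549 ∈ [-0.2, 0.2) → IN Λ
#7 (-1,-2): internal coord -1 + (-2)·λ' = -0.61484; -0.61484 ∉ [-0.2, 0.2) → out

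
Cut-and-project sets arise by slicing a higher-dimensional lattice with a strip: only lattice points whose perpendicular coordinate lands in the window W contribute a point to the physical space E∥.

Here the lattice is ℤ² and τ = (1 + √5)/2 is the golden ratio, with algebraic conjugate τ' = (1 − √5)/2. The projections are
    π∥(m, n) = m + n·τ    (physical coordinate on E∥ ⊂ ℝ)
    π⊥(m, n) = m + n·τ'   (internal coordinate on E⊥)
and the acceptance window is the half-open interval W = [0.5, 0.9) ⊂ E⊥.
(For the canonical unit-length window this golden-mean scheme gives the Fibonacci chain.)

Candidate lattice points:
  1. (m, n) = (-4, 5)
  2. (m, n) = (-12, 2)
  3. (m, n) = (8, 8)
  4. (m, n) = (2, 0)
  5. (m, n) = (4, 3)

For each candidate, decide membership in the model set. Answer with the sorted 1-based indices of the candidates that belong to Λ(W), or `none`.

τ' = (1−√5)/2 ≈ -0.618034.
[1] lift (-4,5): star map gives -7.090170; window check 0.5 ≤ -7.090170 < 0.9 is false → out
[2] lift (-12,2): star map gives -13.236068; window check 0.5 ≤ -13.236068 < 0.9 is false → out
[3] lift (8,8): star map gives 3.055728; window check 0.5 ≤ 3.055728 < 0.9 is false → out
[4] lift (2,0): star map gives 2.000000; window check 0.5 ≤ 2.000000 < 0.9 is false → out
[5] lift (4,3): star map gives 2.145898; window check 0.5 ≤ 2.145898 < 0.9 is false → out

none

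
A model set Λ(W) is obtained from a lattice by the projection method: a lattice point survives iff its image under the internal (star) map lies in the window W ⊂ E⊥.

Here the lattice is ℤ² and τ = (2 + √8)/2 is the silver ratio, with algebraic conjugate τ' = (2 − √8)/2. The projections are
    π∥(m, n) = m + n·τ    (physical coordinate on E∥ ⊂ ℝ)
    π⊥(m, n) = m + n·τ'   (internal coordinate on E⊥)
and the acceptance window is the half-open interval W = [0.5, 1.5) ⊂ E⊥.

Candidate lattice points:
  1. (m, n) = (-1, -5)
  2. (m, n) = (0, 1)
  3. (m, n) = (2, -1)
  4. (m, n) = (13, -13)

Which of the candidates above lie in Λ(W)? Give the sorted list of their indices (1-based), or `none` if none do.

1

τ' = (2−√8)/2 ≈ -0.41421.
candidate 1: (m,n)=(-1,-5) → π∥ = -1-5·τ ≈ -13.07107, π⊥ = -1-5·τ' ≈ 1.07107 ∈ [0.5, 1.5) ⇒ IN Λ
candidate 2: (m,n)=(0,1) → π∥ = 0+1·τ ≈ 2.41421, π⊥ = 0+1·τ' ≈ -0.41421 ∉ [0.5, 1.5) ⇒ out
candidate 3: (m,n)=(2,-1) → π∥ = 2-1·τ ≈ -0.41421, π⊥ = 2-1·τ' ≈ 2.41421 ∉ [0.5, 1.5) ⇒ out
candidate 4: (m,n)=(13,-13) → π∥ = 13-13·τ ≈ -18.38478, π⊥ = 13-13·τ' ≈ 18.38478 ∉ [0.5, 1.5) ⇒ out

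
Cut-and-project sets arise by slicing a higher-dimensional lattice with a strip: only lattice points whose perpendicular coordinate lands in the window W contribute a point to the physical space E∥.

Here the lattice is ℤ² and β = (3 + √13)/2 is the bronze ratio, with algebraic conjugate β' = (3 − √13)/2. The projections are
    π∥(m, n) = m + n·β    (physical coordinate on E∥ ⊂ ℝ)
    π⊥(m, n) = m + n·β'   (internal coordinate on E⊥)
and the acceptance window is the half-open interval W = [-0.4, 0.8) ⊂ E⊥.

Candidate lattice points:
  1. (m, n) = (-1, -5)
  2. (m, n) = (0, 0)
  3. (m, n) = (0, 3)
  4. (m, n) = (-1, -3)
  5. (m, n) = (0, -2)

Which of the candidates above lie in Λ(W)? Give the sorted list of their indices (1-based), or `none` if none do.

Numerically β ≈ 3.3028 and β' = −1/β ≈ -0.3028.
candidate 1: (m,n)=(-1,-5) → π∥ = -1-5·β ≈ -17.5139, π⊥ = -1-5·β' ≈ 0.5139 ∈ [-0.4, 0.8) ⇒ IN Λ
candidate 2: (m,n)=(0,0) → π∥ = 0+0·β ≈ 0.0000, π⊥ = 0+0·β' ≈ 0.0000 ∈ [-0.4, 0.8) ⇒ IN Λ
candidate 3: (m,n)=(0,3) → π∥ = 0+3·β ≈ 9.9083, π⊥ = 0+3·β' ≈ -0.9083 ∉ [-0.4, 0.8) ⇒ out
candidate 4: (m,n)=(-1,-3) → π∥ = -1-3·β ≈ -10.9083, π⊥ = -1-3·β' ≈ -0.0917 ∈ [-0.4, 0.8) ⇒ IN Λ
candidate 5: (m,n)=(0,-2) → π∥ = 0-2·β ≈ -6.6056, π⊥ = 0-2·β' ≈ 0.6056 ∈ [-0.4, 0.8) ⇒ IN Λ

1, 2, 4, 5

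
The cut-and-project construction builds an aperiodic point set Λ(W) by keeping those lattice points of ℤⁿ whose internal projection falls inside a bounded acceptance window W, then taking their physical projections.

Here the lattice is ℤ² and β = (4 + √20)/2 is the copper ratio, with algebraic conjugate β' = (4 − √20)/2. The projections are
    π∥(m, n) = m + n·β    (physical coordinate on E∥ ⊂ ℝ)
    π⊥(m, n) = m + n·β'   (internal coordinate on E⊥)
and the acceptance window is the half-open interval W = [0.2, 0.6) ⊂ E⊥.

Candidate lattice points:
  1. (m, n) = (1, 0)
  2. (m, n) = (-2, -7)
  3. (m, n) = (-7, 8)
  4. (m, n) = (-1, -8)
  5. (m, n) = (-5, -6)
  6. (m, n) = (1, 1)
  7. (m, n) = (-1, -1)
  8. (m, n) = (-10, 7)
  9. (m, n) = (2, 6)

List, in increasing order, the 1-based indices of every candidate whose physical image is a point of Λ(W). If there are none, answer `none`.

Compute β' = (4−√20)/2 = -0.236068, so π⊥(m,n) = m -0.236068·n.
candidate 1: (m,n)=(1,0) → π∥ = 1+0·β ≈ 1.000000, π⊥ = 1+0·β' ≈ 1.000000 ∉ [0.2, 0.6) ⇒ out
candidate 2: (m,n)=(-2,-7) → π∥ = -2-7·β ≈ -31.652476, π⊥ = -2-7·β' ≈ -0.347524 ∉ [0.2, 0.6) ⇒ out
candidate 3: (m,n)=(-7,8) → π∥ = -7+8·β ≈ 26.888544, π⊥ = -7+8·β' ≈ -8.888544 ∉ [0.2, 0.6) ⇒ out
candidate 4: (m,n)=(-1,-8) → π∥ = -1-8·β ≈ -34.888544, π⊥ = -1-8·β' ≈ 0.888544 ∉ [0.2, 0.6) ⇒ out
candidate 5: (m,n)=(-5,-6) → π∥ = -5-6·β ≈ -30.416408, π⊥ = -5-6·β' ≈ -3.583592 ∉ [0.2, 0.6) ⇒ out
candidate 6: (m,n)=(1,1) → π∥ = 1+1·β ≈ 5.236068, π⊥ = 1+1·β' ≈ 0.763932 ∉ [0.2, 0.6) ⇒ out
candidate 7: (m,n)=(-1,-1) → π∥ = -1-1·β ≈ -5.236068, π⊥ = -1-1·β' ≈ -0.763932 ∉ [0.2, 0.6) ⇒ out
candidate 8: (m,n)=(-10,7) → π∥ = -10+7·β ≈ 19.652476, π⊥ = -10+7·β' ≈ -11.652476 ∉ [0.2, 0.6) ⇒ out
candidate 9: (m,n)=(2,6) → π∥ = 2+6·β ≈ 27.416408, π⊥ = 2+6·β' ≈ 0.583592 ∈ [0.2, 0.6) ⇒ IN Λ

9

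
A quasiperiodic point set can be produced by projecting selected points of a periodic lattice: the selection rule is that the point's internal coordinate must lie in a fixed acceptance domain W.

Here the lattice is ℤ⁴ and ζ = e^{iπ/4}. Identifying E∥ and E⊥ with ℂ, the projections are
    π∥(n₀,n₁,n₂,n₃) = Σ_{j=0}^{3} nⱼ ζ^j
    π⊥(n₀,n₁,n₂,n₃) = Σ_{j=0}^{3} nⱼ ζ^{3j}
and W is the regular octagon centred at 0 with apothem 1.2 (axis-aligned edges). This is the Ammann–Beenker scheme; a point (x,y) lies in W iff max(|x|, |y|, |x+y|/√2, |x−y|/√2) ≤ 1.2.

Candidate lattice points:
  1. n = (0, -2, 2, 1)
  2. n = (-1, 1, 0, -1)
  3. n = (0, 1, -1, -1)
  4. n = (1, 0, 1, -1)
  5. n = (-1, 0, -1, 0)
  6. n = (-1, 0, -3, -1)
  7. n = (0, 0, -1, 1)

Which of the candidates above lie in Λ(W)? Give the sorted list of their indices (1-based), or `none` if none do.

none

π⊥(n) = n₀ + n₁ζ³ + n₂ζ⁶ + n₃ζ⁹ where ζ = e^{iπ/4}.
candidate 1: n = (0, -2, 2, 1) → π⊥ ≈ (+2.121320, -2.707107); max(|x|,|y|,|x±y|/√2) = 3.414214 > 1.2 ⇒ ∉ W
candidate 2: n = (-1, 1, 0, -1) → π⊥ ≈ (-2.414214, +0.000000); max(|x|,|y|,|x±y|/√2) = 2.414214 > 1.2 ⇒ ∉ W
candidate 3: n = (0, 1, -1, -1) → π⊥ ≈ (-1.414214, +1.000000); max(|x|,|y|,|x±y|/√2) = 1.707107 > 1.2 ⇒ ∉ W
candidate 4: n = (1, 0, 1, -1) → π⊥ ≈ (+0.292893, -1.707107); max(|x|,|y|,|x±y|/√2) = 1.707107 > 1.2 ⇒ ∉ W
candidate 5: n = (-1, 0, -1, 0) → π⊥ ≈ (-1.000000, +1.000000); max(|x|,|y|,|x±y|/√2) = 1.414214 > 1.2 ⇒ ∉ W
candidate 6: n = (-1, 0, -3, -1) → π⊥ ≈ (-1.707107, +2.292893); max(|x|,|y|,|x±y|/√2) = 2.828427 > 1.2 ⇒ ∉ W
candidate 7: n = (0, 0, -1, 1) → π⊥ ≈ (+0.707107, +1.707107); max(|x|,|y|,|x±y|/√2) = 1.707107 > 1.2 ⇒ ∉ W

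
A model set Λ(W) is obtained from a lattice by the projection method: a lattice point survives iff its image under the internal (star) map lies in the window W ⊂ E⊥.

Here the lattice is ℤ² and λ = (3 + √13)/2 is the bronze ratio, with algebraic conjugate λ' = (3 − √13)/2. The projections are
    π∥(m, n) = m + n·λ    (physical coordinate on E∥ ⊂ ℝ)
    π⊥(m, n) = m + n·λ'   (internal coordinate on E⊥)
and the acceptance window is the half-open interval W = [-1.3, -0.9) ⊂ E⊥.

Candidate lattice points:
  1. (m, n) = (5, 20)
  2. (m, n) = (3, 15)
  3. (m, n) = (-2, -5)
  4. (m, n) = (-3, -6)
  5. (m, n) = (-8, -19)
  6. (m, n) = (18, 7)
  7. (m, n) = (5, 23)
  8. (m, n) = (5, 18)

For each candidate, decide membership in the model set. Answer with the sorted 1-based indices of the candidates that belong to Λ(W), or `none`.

Compute λ' = (3−√13)/2 = -0.30278, so π⊥(m,n) = m -0.30278·n.
candidate 1: (m,n)=(5,20) → π∥ = 5+20·λ ≈ 71.05551, π⊥ = 5+20·λ' ≈ -1.05551 ∈ [-1.3, -0.9) ⇒ IN Λ
candidate 2: (m,n)=(3,15) → π∥ = 3+15·λ ≈ 52.54163, π⊥ = 3+15·λ' ≈ -1.54163 ∉ [-1.3, -0.9) ⇒ out
candidate 3: (m,n)=(-2,-5) → π∥ = -2-5·λ ≈ -18.51388, π⊥ = -2-5·λ' ≈ -0.48612 ∉ [-1.3, -0.9) ⇒ out
candidate 4: (m,n)=(-3,-6) → π∥ = -3-6·λ ≈ -22.81665, π⊥ = -3-6·λ' ≈ -1.18335 ∈ [-1.3, -0.9) ⇒ IN Λ
candidate 5: (m,n)=(-8,-19) → π∥ = -8-19·λ ≈ -70.75274, π⊥ = -8-19·λ' ≈ -2.24726 ∉ [-1.3, -0.9) ⇒ out
candidate 6: (m,n)=(18,7) → π∥ = 18+7·λ ≈ 41.11943, π⊥ = 18+7·λ' ≈ 15.88057 ∉ [-1.3, -0.9) ⇒ out
candidate 7: (m,n)=(5,23) → π∥ = 5+23·λ ≈ 80.96384, π⊥ = 5+23·λ' ≈ -1.96384 ∉ [-1.3, -0.9) ⇒ out
candidate 8: (m,n)=(5,18) → π∥ = 5+18·λ ≈ 64.44996, π⊥ = 5+18·λ' ≈ -0.44996 ∉ [-1.3, -0.9) ⇒ out

1, 4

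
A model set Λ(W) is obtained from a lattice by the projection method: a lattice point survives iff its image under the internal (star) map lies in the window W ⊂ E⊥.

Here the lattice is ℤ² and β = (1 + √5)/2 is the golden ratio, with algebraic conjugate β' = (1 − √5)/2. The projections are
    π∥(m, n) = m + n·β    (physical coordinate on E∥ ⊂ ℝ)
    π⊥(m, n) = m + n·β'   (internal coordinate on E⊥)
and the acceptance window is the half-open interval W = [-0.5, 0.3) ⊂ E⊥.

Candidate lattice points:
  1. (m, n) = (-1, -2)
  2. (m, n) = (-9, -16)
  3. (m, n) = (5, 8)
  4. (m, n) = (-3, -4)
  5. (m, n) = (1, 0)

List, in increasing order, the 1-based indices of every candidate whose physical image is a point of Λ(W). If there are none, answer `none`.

1, 3

β' = (1−√5)/2 ≈ -0.618034.
[1] lift (-1,-2): star map gives 0.236068; window check -0.5 ≤ 0.236068 < 0.3 is true → IN Λ
[2] lift (-9,-16): star map gives 0.888544; window check -0.5 ≤ 0.888544 < 0.3 is false → out
[3] lift (5,8): star map gives 0.055728; window check -0.5 ≤ 0.055728 < 0.3 is true → IN Λ
[4] lift (-3,-4): star map gives -0.527864; window check -0.5 ≤ -0.527864 < 0.3 is false → out
[5] lift (1,0): star map gives 1.000000; window check -0.5 ≤ 1.000000 < 0.3 is false → out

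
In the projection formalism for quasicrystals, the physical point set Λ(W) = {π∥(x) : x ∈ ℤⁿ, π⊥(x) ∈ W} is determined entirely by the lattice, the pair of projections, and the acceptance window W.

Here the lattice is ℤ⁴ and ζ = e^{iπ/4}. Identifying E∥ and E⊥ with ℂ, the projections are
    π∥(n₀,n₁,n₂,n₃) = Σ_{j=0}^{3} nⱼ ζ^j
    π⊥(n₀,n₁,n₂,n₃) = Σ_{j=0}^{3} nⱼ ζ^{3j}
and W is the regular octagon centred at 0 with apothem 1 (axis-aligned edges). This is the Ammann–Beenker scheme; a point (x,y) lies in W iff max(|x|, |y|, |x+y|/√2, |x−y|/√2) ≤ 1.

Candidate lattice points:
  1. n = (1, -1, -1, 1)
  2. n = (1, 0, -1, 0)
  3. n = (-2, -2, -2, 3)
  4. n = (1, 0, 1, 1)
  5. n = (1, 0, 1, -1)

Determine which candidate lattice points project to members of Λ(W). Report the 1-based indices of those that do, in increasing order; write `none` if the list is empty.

Internal map: ζ^{3j} for j=0..3 gives (1,0), (−√2/2,√2/2), (0,−1), (√2/2,√2/2).
candidate 1: n = (1, -1, -1, 1) → π⊥ ≈ (+2.4142, +1.0000); max(|x|,|y|,|x±y|/√2) = 2.4142 > 1 ⇒ ∉ W
candidate 2: n = (1, 0, -1, 0) → π⊥ ≈ (+1.0000, +1.0000); max(|x|,|y|,|x±y|/√2) = 1.4142 > 1 ⇒ ∉ W
candidate 3: n = (-2, -2, -2, 3) → π⊥ ≈ (+1.5355, +2.7071); max(|x|,|y|,|x±y|/√2) = 3.0000 > 1 ⇒ ∉ W
candidate 4: n = (1, 0, 1, 1) → π⊥ ≈ (+1.7071, -0.2929); max(|x|,|y|,|x±y|/√2) = 1.7071 > 1 ⇒ ∉ W
candidate 5: n = (1, 0, 1, -1) → π⊥ ≈ (+0.2929, -1.7071); max(|x|,|y|,|x±y|/√2) = 1.7071 > 1 ⇒ ∉ W

none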